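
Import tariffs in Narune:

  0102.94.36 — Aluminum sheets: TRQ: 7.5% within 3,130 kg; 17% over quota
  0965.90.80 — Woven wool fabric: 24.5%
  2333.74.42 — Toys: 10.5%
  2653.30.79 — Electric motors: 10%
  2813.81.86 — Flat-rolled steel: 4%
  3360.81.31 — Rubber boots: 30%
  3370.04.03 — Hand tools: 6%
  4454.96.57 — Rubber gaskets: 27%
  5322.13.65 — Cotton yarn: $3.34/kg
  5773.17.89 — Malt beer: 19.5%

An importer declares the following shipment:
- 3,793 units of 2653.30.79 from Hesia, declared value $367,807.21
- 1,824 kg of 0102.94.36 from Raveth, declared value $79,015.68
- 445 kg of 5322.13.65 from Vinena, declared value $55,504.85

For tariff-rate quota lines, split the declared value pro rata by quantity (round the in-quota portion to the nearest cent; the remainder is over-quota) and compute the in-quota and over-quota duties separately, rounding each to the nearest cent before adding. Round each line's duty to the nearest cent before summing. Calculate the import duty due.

Line 1 (2653.30.79, Hesia, 3,793 units, $367,807.21):
Base rate for 2653.30.79 is 10%.
Duty = $367,807.21 × 10% = $36,780.72.
Line 2 (0102.94.36, Raveth, 1,824 kg, $79,015.68):
Code 0102.94.36 is under a tariff-rate quota (threshold 3,130 kg). Quantity 1,824 kg is within the quota, so the in-quota rate 7.5% applies to the full value.
Duty = $79,015.68 × 7.5% = $5,926.18.
Line 3 (5322.13.65, Vinena, 445 kg, $55,504.85):
Base rate for 5322.13.65 is $3.34/kg.
Duty = 445 × $3.34 = $1,486.30.
Total = $36,780.72 + $5,926.18 + $1,486.30 = $44,193.20.

$44,193.20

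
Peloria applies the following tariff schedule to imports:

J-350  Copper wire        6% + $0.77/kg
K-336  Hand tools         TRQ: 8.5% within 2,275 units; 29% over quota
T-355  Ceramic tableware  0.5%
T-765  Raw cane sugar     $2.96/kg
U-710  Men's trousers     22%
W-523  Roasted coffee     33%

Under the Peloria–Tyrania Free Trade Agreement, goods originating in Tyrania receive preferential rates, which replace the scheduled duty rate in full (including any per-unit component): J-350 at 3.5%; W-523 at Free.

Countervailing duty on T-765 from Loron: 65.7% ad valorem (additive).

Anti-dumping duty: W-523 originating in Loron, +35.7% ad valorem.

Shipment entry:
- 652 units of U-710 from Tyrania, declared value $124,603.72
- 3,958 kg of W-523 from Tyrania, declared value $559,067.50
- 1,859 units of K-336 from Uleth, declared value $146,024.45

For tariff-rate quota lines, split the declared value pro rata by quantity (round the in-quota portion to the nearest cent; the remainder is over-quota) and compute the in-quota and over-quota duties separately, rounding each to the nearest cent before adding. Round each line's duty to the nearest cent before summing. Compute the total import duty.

$39,824.90

Line 1 (U-710, Tyrania, 652 units, $124,603.72):
Base rate for U-710 is 22%.
Origin Tyrania is the FTA partner but U-710 is not on the preference list; base rate stands.
Duty = $124,603.72 × 22% = $27,412.82.
Line 2 (W-523, Tyrania, 3,958 kg, $559,067.50):
Base rate for W-523 is 33%.
Origin Tyrania qualifies under the Peloria–Tyrania agreement and W-523 is covered: preferential rate Free applies instead.
The additional-duty order on W-523 targets Loron, not Tyrania; it does not apply.
Duty = $559,067.50 × 0% = $0.00.
Line 3 (K-336, Uleth, 1,859 units, $146,024.45):
Code K-336 is under a tariff-rate quota (threshold 2,275 units). Quantity 1,859 units is within the quota, so the in-quota rate 8.5% applies to the full value.
Duty = $146,024.45 × 8.5% = $12,412.08.
Total = $27,412.82 + $0.00 + $12,412.08 = $39,824.90.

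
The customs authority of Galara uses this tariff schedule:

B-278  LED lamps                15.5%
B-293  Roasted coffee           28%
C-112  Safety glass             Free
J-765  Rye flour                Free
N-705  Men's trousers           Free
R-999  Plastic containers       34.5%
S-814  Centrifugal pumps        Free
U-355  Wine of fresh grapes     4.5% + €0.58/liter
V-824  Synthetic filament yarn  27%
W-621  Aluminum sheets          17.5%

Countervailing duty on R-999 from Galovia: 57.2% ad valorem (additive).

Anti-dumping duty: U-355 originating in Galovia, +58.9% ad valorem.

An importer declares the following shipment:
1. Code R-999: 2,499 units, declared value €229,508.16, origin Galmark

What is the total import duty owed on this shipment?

Line 1 (R-999, Galmark, 2,499 units, €229,508.16):
Base rate for R-999 is 34.5%.
The additional-duty order on R-999 targets Galovia, not Galmark; it does not apply.
Duty = €229,508.16 × 34.5% = €79,180.32.

€79,180.32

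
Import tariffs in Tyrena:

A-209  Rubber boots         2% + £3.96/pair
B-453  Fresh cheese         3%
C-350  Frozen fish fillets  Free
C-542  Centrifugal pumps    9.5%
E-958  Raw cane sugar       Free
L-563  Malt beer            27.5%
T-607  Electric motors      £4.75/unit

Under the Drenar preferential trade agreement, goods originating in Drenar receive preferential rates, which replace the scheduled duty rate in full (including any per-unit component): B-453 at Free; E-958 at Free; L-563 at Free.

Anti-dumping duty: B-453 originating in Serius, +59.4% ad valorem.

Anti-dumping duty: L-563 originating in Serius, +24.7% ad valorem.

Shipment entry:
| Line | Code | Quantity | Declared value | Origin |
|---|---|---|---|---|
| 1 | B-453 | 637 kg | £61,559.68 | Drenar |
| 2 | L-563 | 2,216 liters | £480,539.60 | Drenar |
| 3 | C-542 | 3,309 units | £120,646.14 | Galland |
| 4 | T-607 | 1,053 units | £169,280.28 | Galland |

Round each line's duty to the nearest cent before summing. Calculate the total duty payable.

£16,463.13

Line 1 (B-453, Drenar, 637 kg, £61,559.68):
Base rate for B-453 is 3%.
Origin Drenar qualifies under the Tyrena–Drenar agreement and B-453 is covered: preferential rate Free applies instead.
The additional-duty order on B-453 targets Serius, not Drenar; it does not apply.
Duty = £61,559.68 × 0% = £0.00.
Line 2 (L-563, Drenar, 2,216 liters, £480,539.60):
Base rate for L-563 is 27.5%.
Origin Drenar qualifies under the Tyrena–Drenar agreement and L-563 is covered: preferential rate Free applies instead.
The additional-duty order on L-563 targets Serius, not Drenar; it does not apply.
Duty = £480,539.60 × 0% = £0.00.
Line 3 (C-542, Galland, 3,309 units, £120,646.14):
Base rate for C-542 is 9.5%.
Duty = £120,646.14 × 9.5% = £11,461.38.
Line 4 (T-607, Galland, 1,053 units, £169,280.28):
Base rate for T-607 is £4.75/unit.
Duty = 1,053 × £4.75 = £5,001.75.
Total = £0.00 + £0.00 + £11,461.38 + £5,001.75 = £16,463.13.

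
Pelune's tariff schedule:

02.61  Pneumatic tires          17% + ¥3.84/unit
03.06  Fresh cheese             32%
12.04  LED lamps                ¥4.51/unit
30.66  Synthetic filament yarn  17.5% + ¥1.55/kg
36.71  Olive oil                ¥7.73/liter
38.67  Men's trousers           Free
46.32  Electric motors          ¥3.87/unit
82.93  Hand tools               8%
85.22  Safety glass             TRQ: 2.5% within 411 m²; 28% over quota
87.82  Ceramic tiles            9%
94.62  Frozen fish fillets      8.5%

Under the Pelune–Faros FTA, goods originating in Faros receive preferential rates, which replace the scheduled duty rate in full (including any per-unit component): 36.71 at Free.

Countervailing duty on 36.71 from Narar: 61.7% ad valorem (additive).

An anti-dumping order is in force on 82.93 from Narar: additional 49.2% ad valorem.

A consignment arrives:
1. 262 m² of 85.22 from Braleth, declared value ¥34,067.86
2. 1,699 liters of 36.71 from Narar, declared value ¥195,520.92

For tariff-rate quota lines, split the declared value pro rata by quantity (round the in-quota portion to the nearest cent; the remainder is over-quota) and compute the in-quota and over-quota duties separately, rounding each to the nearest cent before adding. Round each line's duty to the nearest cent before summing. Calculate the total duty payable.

¥134,621.38

Line 1 (85.22, Braleth, 262 m², ¥34,067.86):
Code 85.22 is under a tariff-rate quota (threshold 411 m²). Quantity 262 m² is within the quota, so the in-quota rate 2.5% applies to the full value.
Duty = ¥34,067.86 × 2.5% = ¥851.70.
Line 2 (36.71, Narar, 1,699 liters, ¥195,520.92):
Base rate for 36.71 is ¥7.73/liter.
36.71 has an FTA preferential rate, but origin Narar is not Faros; base rate stands.
Additional duty on 36.71 from Narar: +61.7% ad valorem. Applied ad valorem rate = 61.7%.
Duty = ¥195,520.92 × 61.7% + 1,699 × ¥7.73 = ¥133,769.68.
Total = ¥851.70 + ¥133,769.68 = ¥134,621.38.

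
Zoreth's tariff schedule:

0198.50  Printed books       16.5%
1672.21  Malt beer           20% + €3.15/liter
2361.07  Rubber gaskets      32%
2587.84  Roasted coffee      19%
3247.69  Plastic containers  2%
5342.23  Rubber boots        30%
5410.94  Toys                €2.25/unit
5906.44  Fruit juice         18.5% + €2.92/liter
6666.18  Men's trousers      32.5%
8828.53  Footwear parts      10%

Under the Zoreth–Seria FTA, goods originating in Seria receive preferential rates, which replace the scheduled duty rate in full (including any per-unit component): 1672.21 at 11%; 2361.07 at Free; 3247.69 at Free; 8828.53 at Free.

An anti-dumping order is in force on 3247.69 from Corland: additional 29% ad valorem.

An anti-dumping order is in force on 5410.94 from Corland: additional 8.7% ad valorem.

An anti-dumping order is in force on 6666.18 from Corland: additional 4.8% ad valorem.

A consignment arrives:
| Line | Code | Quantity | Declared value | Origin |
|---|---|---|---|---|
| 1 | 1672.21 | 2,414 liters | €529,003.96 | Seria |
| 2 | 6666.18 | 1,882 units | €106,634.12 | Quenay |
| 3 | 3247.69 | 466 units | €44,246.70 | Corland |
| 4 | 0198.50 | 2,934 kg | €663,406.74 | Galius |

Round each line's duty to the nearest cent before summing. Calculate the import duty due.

Line 1 (1672.21, Seria, 2,414 liters, €529,003.96):
Base rate for 1672.21 is 20% + €3.15/liter.
Origin Seria qualifies under the Zoreth–Seria agreement and 1672.21 is covered: preferential rate 11% applies instead.
Duty = €529,003.96 × 11% = €58,190.44.
Line 2 (6666.18, Quenay, 1,882 units, €106,634.12):
Base rate for 6666.18 is 32.5%.
The additional-duty order on 6666.18 targets Corland, not Quenay; it does not apply.
Duty = €106,634.12 × 32.5% = €34,656.09.
Line 3 (3247.69, Corland, 466 units, €44,246.70):
Base rate for 3247.69 is 2%.
3247.69 has an FTA preferential rate, but origin Corland is not Seria; base rate stands.
Additional duty on 3247.69 from Corland: +29%. Applied ad valorem rate: 2% + 29% = 31%.
Duty = €44,246.70 × 31% = €13,716.48.
Line 4 (0198.50, Galius, 2,934 kg, €663,406.74):
Base rate for 0198.50 is 16.5%.
Duty = €663,406.74 × 16.5% = €109,462.11.
Total = €58,190.44 + €34,656.09 + €13,716.48 + €109,462.11 = €216,025.12.

€216,025.12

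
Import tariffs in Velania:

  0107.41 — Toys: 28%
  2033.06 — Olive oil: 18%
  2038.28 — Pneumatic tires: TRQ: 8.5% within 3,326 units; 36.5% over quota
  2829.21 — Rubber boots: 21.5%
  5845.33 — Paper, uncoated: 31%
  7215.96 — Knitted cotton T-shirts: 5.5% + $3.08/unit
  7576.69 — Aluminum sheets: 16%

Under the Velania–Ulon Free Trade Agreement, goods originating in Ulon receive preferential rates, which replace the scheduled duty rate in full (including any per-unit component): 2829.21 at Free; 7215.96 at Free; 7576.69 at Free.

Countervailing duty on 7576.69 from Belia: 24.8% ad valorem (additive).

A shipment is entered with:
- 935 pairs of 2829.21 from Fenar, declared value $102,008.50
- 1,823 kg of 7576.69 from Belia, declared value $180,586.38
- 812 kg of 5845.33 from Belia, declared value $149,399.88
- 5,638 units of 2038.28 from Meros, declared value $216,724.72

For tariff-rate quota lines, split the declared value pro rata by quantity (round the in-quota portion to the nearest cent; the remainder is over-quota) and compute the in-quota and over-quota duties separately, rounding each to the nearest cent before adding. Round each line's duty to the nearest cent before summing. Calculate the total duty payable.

Line 1 (2829.21, Fenar, 935 pairs, $102,008.50):
Base rate for 2829.21 is 21.5%.
2829.21 has an FTA preferential rate, but origin Fenar is not Ulon; base rate stands.
Duty = $102,008.50 × 21.5% = $21,931.83.
Line 2 (7576.69, Belia, 1,823 kg, $180,586.38):
Base rate for 7576.69 is 16%.
7576.69 has an FTA preferential rate, but origin Belia is not Ulon; base rate stands.
Additional duty on 7576.69 from Belia: +24.8%. Applied ad valorem rate: 16% + 24.8% = 40.8%.
Duty = $180,586.38 × 40.8% = $73,679.24.
Line 3 (5845.33, Belia, 812 kg, $149,399.88):
Base rate for 5845.33 is 31%.
Duty = $149,399.88 × 31% = $46,313.96.
Line 4 (2038.28, Meros, 5,638 units, $216,724.72):
Code 2038.28 is under a tariff-rate quota (threshold 3,326 units). In-quota: 3,326 units at 8.5%; over-quota: 2,312 units at 36.5%.
Pro-rata value split: in-quota = $216,724.72 × 3,326/5,638 = $127,851.44; over-quota = $216,724.72 − $127,851.44 = $88,873.28.
In-quota duty = $127,851.44 × 8.5% = $10,867.37. Over-quota duty = $88,873.28 × 36.5% = $32,438.75.
Line duty = $10,867.37 + $32,438.75 = $43,306.12.
Total = $21,931.83 + $73,679.24 + $46,313.96 + $43,306.12 = $185,231.15.

$185,231.15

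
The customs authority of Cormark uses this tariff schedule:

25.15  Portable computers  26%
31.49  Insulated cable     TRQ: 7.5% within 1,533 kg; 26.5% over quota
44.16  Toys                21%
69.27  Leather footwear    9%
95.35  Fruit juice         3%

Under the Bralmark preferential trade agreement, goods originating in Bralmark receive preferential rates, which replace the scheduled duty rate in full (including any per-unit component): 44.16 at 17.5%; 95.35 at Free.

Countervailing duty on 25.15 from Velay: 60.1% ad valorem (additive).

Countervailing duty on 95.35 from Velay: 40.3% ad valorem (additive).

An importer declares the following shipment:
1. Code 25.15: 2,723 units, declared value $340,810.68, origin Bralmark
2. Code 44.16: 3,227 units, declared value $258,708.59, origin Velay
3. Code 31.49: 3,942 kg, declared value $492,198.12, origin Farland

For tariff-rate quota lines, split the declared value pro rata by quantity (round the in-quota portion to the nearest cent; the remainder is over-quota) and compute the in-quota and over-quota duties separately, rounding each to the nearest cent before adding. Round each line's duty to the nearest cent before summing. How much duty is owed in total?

Line 1 (25.15, Bralmark, 2,723 units, $340,810.68):
Base rate for 25.15 is 26%.
Origin Bralmark is the FTA partner but 25.15 is not on the preference list; base rate stands.
The additional-duty order on 25.15 targets Velay, not Bralmark; it does not apply.
Duty = $340,810.68 × 26% = $88,610.78.
Line 2 (44.16, Velay, 3,227 units, $258,708.59):
Base rate for 44.16 is 21%.
44.16 has an FTA preferential rate, but origin Velay is not Bralmark; base rate stands.
Duty = $258,708.59 × 21% = $54,328.80.
Line 3 (31.49, Farland, 3,942 kg, $492,198.12):
Code 31.49 is under a tariff-rate quota (threshold 1,533 kg). In-quota: 1,533 kg at 7.5%; over-quota: 2,409 kg at 26.5%.
Pro-rata value split: in-quota = $492,198.12 × 1,533/3,942 = $191,410.38; over-quota = $492,198.12 − $191,410.38 = $300,787.74.
In-quota duty = $191,410.38 × 7.5% = $14,355.78. Over-quota duty = $300,787.74 × 26.5% = $79,708.75.
Line duty = $14,355.78 + $79,708.75 = $94,064.53.
Total = $88,610.78 + $54,328.80 + $94,064.53 = $237,004.11.

$237,004.11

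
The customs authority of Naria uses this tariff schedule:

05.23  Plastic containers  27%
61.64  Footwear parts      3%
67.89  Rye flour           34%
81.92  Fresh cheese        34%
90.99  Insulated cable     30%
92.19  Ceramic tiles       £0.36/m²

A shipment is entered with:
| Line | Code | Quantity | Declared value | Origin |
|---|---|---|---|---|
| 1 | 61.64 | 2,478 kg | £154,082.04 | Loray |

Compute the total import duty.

Line 1 (61.64, Loray, 2,478 kg, £154,082.04):
Base rate for 61.64 is 3%.
Duty = £154,082.04 × 3% = £4,622.46.

£4,622.46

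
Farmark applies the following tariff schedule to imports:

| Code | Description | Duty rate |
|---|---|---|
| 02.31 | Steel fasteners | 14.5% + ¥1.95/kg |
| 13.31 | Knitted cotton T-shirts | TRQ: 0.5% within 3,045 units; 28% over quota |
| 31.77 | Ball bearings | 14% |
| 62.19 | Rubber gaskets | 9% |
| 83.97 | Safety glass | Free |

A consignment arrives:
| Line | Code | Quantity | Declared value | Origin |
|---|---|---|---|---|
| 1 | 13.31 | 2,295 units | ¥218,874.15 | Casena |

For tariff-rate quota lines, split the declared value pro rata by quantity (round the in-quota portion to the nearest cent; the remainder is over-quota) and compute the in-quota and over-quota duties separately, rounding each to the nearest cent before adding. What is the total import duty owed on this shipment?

¥1,094.37

Line 1 (13.31, Casena, 2,295 units, ¥218,874.15):
Code 13.31 is under a tariff-rate quota (threshold 3,045 units). Quantity 2,295 units is within the quota, so the in-quota rate 0.5% applies to the full value.
Duty = ¥218,874.15 × 0.5% = ¥1,094.37.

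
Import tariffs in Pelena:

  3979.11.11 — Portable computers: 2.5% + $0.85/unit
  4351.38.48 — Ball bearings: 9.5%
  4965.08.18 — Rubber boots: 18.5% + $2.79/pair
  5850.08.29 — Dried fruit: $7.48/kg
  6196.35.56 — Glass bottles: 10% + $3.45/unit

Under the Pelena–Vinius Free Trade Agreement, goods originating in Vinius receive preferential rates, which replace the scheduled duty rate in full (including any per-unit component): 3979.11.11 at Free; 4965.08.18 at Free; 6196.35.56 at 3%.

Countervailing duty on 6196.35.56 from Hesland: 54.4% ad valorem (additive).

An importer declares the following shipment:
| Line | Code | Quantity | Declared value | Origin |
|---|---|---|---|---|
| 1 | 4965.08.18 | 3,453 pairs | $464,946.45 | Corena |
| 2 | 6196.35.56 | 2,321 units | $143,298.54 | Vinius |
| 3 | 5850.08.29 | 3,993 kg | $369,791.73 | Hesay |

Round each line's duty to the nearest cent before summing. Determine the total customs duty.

Line 1 (4965.08.18, Corena, 3,453 pairs, $464,946.45):
Base rate for 4965.08.18 is 18.5% + $2.79/pair.
4965.08.18 has an FTA preferential rate, but origin Corena is not Vinius; base rate stands.
Duty = $464,946.45 × 18.5% + 3,453 × $2.79 = $95,648.96.
Line 2 (6196.35.56, Vinius, 2,321 units, $143,298.54):
Base rate for 6196.35.56 is 10% + $3.45/unit.
Origin Vinius qualifies under the Pelena–Vinius agreement and 6196.35.56 is covered: preferential rate 3% applies instead.
The additional-duty order on 6196.35.56 targets Hesland, not Vinius; it does not apply.
Duty = $143,298.54 × 3% = $4,298.96.
Line 3 (5850.08.29, Hesay, 3,993 kg, $369,791.73):
Base rate for 5850.08.29 is $7.48/kg.
Duty = 3,993 × $7.48 = $29,867.64.
Total = $95,648.96 + $4,298.96 + $29,867.64 = $129,815.56.

$129,815.56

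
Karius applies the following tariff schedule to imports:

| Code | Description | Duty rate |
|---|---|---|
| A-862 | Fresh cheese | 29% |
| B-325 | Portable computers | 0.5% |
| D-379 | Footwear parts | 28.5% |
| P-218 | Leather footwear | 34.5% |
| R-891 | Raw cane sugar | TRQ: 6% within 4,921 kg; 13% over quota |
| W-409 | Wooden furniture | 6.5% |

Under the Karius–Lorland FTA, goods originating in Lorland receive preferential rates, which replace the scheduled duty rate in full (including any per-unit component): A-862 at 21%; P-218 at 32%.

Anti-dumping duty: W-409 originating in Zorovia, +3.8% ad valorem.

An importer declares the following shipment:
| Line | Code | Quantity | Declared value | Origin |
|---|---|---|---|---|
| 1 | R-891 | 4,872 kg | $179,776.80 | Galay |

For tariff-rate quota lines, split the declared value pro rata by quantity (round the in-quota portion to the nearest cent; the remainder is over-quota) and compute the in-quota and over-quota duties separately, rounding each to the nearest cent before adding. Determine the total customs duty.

$10,786.61

Line 1 (R-891, Galay, 4,872 kg, $179,776.80):
Code R-891 is under a tariff-rate quota (threshold 4,921 kg). Quantity 4,872 kg is within the quota, so the in-quota rate 6% applies to the full value.
Duty = $179,776.80 × 6% = $10,786.61.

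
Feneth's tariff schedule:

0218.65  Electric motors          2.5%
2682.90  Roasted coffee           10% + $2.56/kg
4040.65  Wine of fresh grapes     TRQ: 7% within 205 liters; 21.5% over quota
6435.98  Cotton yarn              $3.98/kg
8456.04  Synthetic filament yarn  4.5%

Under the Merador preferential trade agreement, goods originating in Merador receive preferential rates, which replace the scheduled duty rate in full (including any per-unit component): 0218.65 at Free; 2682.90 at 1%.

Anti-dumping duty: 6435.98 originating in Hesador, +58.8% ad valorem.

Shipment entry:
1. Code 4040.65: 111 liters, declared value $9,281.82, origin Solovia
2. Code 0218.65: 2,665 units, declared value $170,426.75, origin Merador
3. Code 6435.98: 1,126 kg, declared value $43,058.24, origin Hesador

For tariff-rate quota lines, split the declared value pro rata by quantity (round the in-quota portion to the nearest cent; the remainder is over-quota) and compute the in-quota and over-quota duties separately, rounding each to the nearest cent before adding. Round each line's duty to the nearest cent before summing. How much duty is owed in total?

$30,449.46

Line 1 (4040.65, Solovia, 111 liters, $9,281.82):
Code 4040.65 is under a tariff-rate quota (threshold 205 liters). Quantity 111 liters is within the quota, so the in-quota rate 7% applies to the full value.
Duty = $9,281.82 × 7% = $649.73.
Line 2 (0218.65, Merador, 2,665 units, $170,426.75):
Base rate for 0218.65 is 2.5%.
Origin Merador qualifies under the Feneth–Merador agreement and 0218.65 is covered: preferential rate Free applies instead.
Duty = $170,426.75 × 0% = $0.00.
Line 3 (6435.98, Hesador, 1,126 kg, $43,058.24):
Base rate for 6435.98 is $3.98/kg.
Additional duty on 6435.98 from Hesador: +58.8% ad valorem. Applied ad valorem rate = 58.8%.
Duty = $43,058.24 × 58.8% + 1,126 × $3.98 = $29,799.73.
Total = $649.73 + $0.00 + $29,799.73 = $30,449.46.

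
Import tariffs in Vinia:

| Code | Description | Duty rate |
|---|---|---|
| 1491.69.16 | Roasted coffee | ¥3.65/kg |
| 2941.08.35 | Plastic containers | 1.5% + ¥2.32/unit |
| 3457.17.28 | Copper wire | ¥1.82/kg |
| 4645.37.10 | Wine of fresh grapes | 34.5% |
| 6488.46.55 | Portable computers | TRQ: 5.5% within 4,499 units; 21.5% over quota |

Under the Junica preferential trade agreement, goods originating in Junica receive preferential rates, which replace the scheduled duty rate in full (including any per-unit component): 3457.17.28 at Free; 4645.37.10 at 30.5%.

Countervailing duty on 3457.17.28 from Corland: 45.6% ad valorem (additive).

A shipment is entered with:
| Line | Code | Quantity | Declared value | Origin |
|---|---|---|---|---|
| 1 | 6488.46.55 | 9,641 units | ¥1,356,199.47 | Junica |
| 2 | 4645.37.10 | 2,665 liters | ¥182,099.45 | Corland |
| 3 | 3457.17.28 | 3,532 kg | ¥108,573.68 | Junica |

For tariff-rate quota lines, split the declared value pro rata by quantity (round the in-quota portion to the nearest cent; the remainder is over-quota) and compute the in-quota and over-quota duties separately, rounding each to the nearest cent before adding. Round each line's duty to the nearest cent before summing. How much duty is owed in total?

Line 1 (6488.46.55, Junica, 9,641 units, ¥1,356,199.47):
Code 6488.46.55 is under a tariff-rate quota (threshold 4,499 units). In-quota: 4,499 units at 5.5%; over-quota: 5,142 units at 21.5%.
Pro-rata value split: in-quota = ¥1,356,199.47 × 4,499/9,641 = ¥632,874.33; over-quota = ¥1,356,199.47 − ¥632,874.33 = ¥723,325.14.
In-quota duty = ¥632,874.33 × 5.5% = ¥34,808.09. Over-quota duty = ¥723,325.14 × 21.5% = ¥155,514.91.
Line duty = ¥34,808.09 + ¥155,514.91 = ¥190,323.00.
Line 2 (4645.37.10, Corland, 2,665 liters, ¥182,099.45):
Base rate for 4645.37.10 is 34.5%.
4645.37.10 has an FTA preferential rate, but origin Corland is not Junica; base rate stands.
Duty = ¥182,099.45 × 34.5% = ¥62,824.31.
Line 3 (3457.17.28, Junica, 3,532 kg, ¥108,573.68):
Base rate for 3457.17.28 is ¥1.82/kg.
Origin Junica qualifies under the Vinia–Junica agreement and 3457.17.28 is covered: preferential rate Free applies instead.
The additional-duty order on 3457.17.28 targets Corland, not Junica; it does not apply.
Duty = ¥108,573.68 × 0% = ¥0.00.
Total = ¥190,323.00 + ¥62,824.31 + ¥0.00 = ¥253,147.31.

¥253,147.31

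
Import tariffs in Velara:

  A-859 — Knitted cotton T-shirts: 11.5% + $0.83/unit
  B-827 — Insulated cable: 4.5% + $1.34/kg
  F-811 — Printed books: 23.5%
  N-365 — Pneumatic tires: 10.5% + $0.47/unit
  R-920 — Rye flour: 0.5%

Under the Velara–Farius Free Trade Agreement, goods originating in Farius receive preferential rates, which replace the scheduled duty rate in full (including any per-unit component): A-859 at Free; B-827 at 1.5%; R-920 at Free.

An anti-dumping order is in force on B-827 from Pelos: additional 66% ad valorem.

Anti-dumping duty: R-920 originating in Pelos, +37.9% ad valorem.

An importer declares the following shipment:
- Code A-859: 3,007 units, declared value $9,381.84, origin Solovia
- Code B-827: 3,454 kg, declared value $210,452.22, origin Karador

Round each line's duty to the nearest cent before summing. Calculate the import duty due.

$17,673.43

Line 1 (A-859, Solovia, 3,007 units, $9,381.84):
Base rate for A-859 is 11.5% + $0.83/unit.
A-859 has an FTA preferential rate, but origin Solovia is not Farius; base rate stands.
Duty = $9,381.84 × 11.5% + 3,007 × $0.83 = $3,574.72.
Line 2 (B-827, Karador, 3,454 kg, $210,452.22):
Base rate for B-827 is 4.5% + $1.34/kg.
B-827 has an FTA preferential rate, but origin Karador is not Farius; base rate stands.
The additional-duty order on B-827 targets Pelos, not Karador; it does not apply.
Duty = $210,452.22 × 4.5% + 3,454 × $1.34 = $14,098.71.
Total = $3,574.72 + $14,098.71 = $17,673.43.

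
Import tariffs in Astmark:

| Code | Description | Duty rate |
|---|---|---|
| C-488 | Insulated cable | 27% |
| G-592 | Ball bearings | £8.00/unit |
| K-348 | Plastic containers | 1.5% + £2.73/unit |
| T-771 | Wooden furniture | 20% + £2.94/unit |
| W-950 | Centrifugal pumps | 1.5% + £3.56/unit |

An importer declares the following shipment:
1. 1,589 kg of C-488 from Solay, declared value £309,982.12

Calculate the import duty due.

Line 1 (C-488, Solay, 1,589 kg, £309,982.12):
Base rate for C-488 is 27%.
Duty = £309,982.12 × 27% = £83,695.17.

£83,695.17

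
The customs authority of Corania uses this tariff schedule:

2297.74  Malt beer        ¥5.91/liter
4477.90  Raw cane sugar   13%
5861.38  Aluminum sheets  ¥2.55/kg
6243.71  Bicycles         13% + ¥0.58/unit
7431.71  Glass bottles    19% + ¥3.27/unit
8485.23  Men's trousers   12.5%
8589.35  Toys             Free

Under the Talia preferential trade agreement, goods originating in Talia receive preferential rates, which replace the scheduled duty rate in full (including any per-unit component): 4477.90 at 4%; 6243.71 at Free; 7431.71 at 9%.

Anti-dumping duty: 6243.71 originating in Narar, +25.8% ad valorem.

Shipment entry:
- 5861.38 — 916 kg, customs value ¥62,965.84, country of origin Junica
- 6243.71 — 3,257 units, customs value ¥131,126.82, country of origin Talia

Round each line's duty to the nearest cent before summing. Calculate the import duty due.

¥2,335.80

Line 1 (5861.38, Junica, 916 kg, ¥62,965.84):
Base rate for 5861.38 is ¥2.55/kg.
Duty = 916 × ¥2.55 = ¥2,335.80.
Line 2 (6243.71, Talia, 3,257 units, ¥131,126.82):
Base rate for 6243.71 is 13% + ¥0.58/unit.
Origin Talia qualifies under the Corania–Talia agreement and 6243.71 is covered: preferential rate Free applies instead.
The additional-duty order on 6243.71 targets Narar, not Talia; it does not apply.
Duty = ¥131,126.82 × 0% = ¥0.00.
Total = ¥2,335.80 + ¥0.00 = ¥2,335.80.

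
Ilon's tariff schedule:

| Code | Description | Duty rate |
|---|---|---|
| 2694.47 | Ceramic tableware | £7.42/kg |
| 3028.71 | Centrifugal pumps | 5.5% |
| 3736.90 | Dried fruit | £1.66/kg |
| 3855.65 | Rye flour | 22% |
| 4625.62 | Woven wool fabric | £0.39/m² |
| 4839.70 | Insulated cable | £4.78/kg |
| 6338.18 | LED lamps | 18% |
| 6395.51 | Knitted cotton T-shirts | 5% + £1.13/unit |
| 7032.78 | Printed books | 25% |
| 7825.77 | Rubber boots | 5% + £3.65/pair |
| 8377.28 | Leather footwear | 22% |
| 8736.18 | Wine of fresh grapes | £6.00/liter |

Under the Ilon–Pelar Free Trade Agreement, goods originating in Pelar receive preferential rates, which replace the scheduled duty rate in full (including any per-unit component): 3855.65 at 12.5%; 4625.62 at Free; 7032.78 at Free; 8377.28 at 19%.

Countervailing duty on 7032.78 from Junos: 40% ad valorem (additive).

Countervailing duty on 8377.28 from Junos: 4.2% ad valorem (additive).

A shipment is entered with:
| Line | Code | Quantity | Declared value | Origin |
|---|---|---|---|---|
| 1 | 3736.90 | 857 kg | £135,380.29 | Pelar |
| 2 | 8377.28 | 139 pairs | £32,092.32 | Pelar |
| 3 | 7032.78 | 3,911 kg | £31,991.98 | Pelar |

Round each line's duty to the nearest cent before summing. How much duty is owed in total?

Line 1 (3736.90, Pelar, 857 kg, £135,380.29):
Base rate for 3736.90 is £1.66/kg.
Origin Pelar is the FTA partner but 3736.90 is not on the preference list; base rate stands.
Duty = 857 × £1.66 = £1,422.62.
Line 2 (8377.28, Pelar, 139 pairs, £32,092.32):
Base rate for 8377.28 is 22%.
Origin Pelar qualifies under the Ilon–Pelar agreement and 8377.28 is covered: preferential rate 19% applies instead.
The additional-duty order on 8377.28 targets Junos, not Pelar; it does not apply.
Duty = £32,092.32 × 19% = £6,097.54.
Line 3 (7032.78, Pelar, 3,911 kg, £31,991.98):
Base rate for 7032.78 is 25%.
Origin Pelar qualifies under the Ilon–Pelar agreement and 7032.78 is covered: preferential rate Free applies instead.
The additional-duty order on 7032.78 targets Junos, not Pelar; it does not apply.
Duty = £31,991.98 × 0% = £0.00.
Total = £1,422.62 + £6,097.54 + £0.00 = £7,520.16.

£7,520.16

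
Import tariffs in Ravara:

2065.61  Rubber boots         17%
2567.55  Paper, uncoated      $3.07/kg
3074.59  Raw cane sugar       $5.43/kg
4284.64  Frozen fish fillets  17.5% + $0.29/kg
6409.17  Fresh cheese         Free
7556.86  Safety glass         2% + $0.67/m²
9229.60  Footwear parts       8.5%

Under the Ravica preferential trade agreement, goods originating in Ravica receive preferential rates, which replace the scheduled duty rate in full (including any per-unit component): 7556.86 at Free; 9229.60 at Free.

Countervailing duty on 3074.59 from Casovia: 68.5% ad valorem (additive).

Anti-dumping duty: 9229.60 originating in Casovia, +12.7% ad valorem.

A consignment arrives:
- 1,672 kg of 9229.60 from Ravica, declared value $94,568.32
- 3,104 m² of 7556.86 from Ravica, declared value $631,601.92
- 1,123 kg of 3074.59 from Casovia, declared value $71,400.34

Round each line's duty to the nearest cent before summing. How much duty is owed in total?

$55,007.12

Line 1 (9229.60, Ravica, 1,672 kg, $94,568.32):
Base rate for 9229.60 is 8.5%.
Origin Ravica qualifies under the Ravara–Ravica agreement and 9229.60 is covered: preferential rate Free applies instead.
The additional-duty order on 9229.60 targets Casovia, not Ravica; it does not apply.
Duty = $94,568.32 × 0% = $0.00.
Line 2 (7556.86, Ravica, 3,104 m², $631,601.92):
Base rate for 7556.86 is 2% + $0.67/m².
Origin Ravica qualifies under the Ravara–Ravica agreement and 7556.86 is covered: preferential rate Free applies instead.
Duty = $631,601.92 × 0% = $0.00.
Line 3 (3074.59, Casovia, 1,123 kg, $71,400.34):
Base rate for 3074.59 is $5.43/kg.
Additional duty on 3074.59 from Casovia: +68.5% ad valorem. Applied ad valorem rate = 68.5%.
Duty = $71,400.34 × 68.5% + 1,123 × $5.43 = $55,007.12.
Total = $0.00 + $0.00 + $55,007.12 = $55,007.12.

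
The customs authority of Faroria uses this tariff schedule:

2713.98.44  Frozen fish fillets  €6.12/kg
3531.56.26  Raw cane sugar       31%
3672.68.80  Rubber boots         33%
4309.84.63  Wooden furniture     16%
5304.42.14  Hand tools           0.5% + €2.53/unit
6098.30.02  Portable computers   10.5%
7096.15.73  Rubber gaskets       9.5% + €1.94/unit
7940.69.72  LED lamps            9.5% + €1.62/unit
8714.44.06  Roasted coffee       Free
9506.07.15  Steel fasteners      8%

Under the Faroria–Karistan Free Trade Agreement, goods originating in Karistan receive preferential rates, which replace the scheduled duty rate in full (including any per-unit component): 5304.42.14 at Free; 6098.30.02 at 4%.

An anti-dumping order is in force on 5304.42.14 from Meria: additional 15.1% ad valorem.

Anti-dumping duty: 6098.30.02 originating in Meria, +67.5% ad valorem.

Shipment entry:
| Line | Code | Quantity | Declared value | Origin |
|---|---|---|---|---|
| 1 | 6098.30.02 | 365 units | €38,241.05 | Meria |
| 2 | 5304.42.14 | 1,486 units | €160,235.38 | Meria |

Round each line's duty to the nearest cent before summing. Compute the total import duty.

€58,584.32

Line 1 (6098.30.02, Meria, 365 units, €38,241.05):
Base rate for 6098.30.02 is 10.5%.
6098.30.02 has an FTA preferential rate, but origin Meria is not Karistan; base rate stands.
Additional duty on 6098.30.02 from Meria: +67.5%. Applied ad valorem rate: 10.5% + 67.5% = 78%.
Duty = €38,241.05 × 78% = €29,828.02.
Line 2 (5304.42.14, Meria, 1,486 units, €160,235.38):
Base rate for 5304.42.14 is 0.5% + €2.53/unit.
5304.42.14 has an FTA preferential rate, but origin Meria is not Karistan; base rate stands.
Additional duty on 5304.42.14 from Meria: +15.1%. Applied ad valorem rate: 0.5% + 15.1% = 15.6%.
Duty = €160,235.38 × 15.6% + 1,486 × €2.53 = €28,756.30.
Total = €29,828.02 + €28,756.30 = €58,584.32.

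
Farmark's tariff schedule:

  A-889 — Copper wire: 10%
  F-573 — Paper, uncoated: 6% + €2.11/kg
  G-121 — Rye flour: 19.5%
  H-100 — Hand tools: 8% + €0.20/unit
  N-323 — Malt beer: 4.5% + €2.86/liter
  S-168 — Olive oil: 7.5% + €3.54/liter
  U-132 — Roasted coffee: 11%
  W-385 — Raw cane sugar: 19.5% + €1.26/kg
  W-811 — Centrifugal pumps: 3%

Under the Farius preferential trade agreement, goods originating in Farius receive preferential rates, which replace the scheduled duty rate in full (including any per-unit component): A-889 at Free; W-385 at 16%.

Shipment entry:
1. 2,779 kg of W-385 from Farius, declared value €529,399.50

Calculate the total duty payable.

Line 1 (W-385, Farius, 2,779 kg, €529,399.50):
Base rate for W-385 is 19.5% + €1.26/kg.
Origin Farius qualifies under the Farmark–Farius agreement and W-385 is covered: preferential rate 16% applies instead.
Duty = €529,399.50 × 16% = €84,703.92.

€84,703.92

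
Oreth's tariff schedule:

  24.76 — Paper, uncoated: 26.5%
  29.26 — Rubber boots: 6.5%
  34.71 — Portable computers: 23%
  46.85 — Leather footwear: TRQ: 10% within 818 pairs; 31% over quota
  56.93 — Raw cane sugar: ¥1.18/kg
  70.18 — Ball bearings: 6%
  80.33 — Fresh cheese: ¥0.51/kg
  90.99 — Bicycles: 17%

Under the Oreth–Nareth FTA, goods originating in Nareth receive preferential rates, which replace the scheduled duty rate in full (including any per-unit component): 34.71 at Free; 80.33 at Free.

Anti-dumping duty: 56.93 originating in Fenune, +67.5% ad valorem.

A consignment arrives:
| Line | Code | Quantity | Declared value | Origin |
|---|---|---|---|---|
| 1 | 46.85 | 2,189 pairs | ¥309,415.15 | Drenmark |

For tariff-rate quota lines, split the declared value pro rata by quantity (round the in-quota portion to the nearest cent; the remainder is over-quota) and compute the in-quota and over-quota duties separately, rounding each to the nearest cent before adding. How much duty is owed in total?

¥71,637.59

Line 1 (46.85, Drenmark, 2,189 pairs, ¥309,415.15):
Code 46.85 is under a tariff-rate quota (threshold 818 pairs). In-quota: 818 pairs at 10%; over-quota: 1,371 pairs at 31%.
Pro-rata value split: in-quota = ¥309,415.15 × 818/2,189 = ¥115,624.30; over-quota = ¥309,415.15 − ¥115,624.30 = ¥193,790.85.
In-quota duty = ¥115,624.30 × 10% = ¥11,562.43. Over-quota duty = ¥193,790.85 × 31% = ¥60,075.16.
Line duty = ¥11,562.43 + ¥60,075.16 = ¥71,637.59.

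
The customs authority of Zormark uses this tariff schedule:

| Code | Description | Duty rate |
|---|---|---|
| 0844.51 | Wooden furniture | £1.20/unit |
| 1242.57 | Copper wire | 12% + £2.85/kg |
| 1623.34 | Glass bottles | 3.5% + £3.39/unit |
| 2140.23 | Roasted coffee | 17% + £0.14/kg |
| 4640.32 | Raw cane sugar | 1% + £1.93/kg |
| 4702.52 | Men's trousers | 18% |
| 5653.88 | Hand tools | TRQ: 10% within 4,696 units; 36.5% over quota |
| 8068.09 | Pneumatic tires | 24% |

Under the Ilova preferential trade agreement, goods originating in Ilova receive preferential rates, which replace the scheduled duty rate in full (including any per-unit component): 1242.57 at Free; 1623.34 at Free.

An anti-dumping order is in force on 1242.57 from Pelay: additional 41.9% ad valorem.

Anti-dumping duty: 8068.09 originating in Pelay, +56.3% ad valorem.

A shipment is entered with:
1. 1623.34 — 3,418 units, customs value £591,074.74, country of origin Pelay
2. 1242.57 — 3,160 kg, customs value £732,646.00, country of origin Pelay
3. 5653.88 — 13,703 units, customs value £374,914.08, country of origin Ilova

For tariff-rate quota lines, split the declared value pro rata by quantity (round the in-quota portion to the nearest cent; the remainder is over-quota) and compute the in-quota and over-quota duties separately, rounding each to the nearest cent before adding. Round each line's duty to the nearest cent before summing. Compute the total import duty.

£538,972.59

Line 1 (1623.34, Pelay, 3,418 units, £591,074.74):
Base rate for 1623.34 is 3.5% + £3.39/unit.
1623.34 has an FTA preferential rate, but origin Pelay is not Ilova; base rate stands.
Duty = £591,074.74 × 3.5% + 3,418 × £3.39 = £32,274.64.
Line 2 (1242.57, Pelay, 3,160 kg, £732,646.00):
Base rate for 1242.57 is 12% + £2.85/kg.
1242.57 has an FTA preferential rate, but origin Pelay is not Ilova; base rate stands.
Additional duty on 1242.57 from Pelay: +41.9%. Applied ad valorem rate: 12% + 41.9% = 53.9%.
Duty = £732,646.00 × 53.9% + 3,160 × £2.85 = £403,902.19.
Line 3 (5653.88, Ilova, 13,703 units, £374,914.08):
Code 5653.88 is under a tariff-rate quota (threshold 4,696 units). In-quota: 4,696 units at 10%; over-quota: 9,007 units at 36.5%.
Pro-rata value split: in-quota = £374,914.08 × 4,696/13,703 = £128,482.56; over-quota = £374,914.08 − £128,482.56 = £246,431.52.
In-quota duty = £128,482.56 × 10% = £12,848.26. Over-quota duty = £246,431.52 × 36.5% = £89,947.50.
Line duty = £12,848.26 + £89,947.50 = £102,795.76.
Total = £32,274.64 + £403,902.19 + £102,795.76 = £538,972.59.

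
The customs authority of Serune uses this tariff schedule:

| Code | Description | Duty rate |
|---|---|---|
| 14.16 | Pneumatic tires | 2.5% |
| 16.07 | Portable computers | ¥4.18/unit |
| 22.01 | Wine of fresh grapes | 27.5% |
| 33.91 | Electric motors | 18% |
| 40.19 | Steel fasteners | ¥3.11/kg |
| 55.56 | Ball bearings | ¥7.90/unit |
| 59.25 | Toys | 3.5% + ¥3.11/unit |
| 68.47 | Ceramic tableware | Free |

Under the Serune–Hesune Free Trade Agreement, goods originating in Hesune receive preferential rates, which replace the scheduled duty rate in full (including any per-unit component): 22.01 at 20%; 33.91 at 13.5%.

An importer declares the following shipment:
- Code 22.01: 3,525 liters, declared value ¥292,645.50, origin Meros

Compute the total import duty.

Line 1 (22.01, Meros, 3,525 liters, ¥292,645.50):
Base rate for 22.01 is 27.5%.
22.01 has an FTA preferential rate, but origin Meros is not Hesune; base rate stands.
Duty = ¥292,645.50 × 27.5% = ¥80,477.51.

¥80,477.51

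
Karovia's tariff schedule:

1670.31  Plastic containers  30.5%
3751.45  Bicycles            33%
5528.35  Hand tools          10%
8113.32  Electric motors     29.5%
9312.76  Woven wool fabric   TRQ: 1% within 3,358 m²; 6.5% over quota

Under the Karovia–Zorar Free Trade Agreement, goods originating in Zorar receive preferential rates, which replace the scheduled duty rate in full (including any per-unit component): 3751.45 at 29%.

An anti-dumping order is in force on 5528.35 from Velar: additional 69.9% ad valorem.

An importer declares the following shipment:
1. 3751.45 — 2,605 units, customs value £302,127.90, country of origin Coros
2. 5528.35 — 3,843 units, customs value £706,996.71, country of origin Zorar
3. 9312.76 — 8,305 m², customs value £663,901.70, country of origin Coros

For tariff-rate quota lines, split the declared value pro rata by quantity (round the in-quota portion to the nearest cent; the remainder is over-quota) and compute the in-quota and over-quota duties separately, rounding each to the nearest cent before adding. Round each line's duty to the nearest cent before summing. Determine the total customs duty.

£198,791.38

Line 1 (3751.45, Coros, 2,605 units, £302,127.90):
Base rate for 3751.45 is 33%.
3751.45 has an FTA preferential rate, but origin Coros is not Zorar; base rate stands.
Duty = £302,127.90 × 33% = £99,702.21.
Line 2 (5528.35, Zorar, 3,843 units, £706,996.71):
Base rate for 5528.35 is 10%.
Origin Zorar is the FTA partner but 5528.35 is not on the preference list; base rate stands.
The additional-duty order on 5528.35 targets Velar, not Zorar; it does not apply.
Duty = £706,996.71 × 10% = £70,699.67.
Line 3 (9312.76, Coros, 8,305 m², £663,901.70):
Code 9312.76 is under a tariff-rate quota (threshold 3,358 m²). In-quota: 3,358 m² at 1%; over-quota: 4,947 m² at 6.5%.
Pro-rata value split: in-quota = £663,901.70 × 3,358/8,305 = £268,438.52; over-quota = £663,901.70 − £268,438.52 = £395,463.18.
In-quota duty = £268,438.52 × 1% = £2,684.39. Over-quota duty = £395,463.18 × 6.5% = £25,705.11.
Line duty = £2,684.39 + £25,705.11 = £28,389.50.
Total = £99,702.21 + £70,699.67 + £28,389.50 = £198,791.38.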